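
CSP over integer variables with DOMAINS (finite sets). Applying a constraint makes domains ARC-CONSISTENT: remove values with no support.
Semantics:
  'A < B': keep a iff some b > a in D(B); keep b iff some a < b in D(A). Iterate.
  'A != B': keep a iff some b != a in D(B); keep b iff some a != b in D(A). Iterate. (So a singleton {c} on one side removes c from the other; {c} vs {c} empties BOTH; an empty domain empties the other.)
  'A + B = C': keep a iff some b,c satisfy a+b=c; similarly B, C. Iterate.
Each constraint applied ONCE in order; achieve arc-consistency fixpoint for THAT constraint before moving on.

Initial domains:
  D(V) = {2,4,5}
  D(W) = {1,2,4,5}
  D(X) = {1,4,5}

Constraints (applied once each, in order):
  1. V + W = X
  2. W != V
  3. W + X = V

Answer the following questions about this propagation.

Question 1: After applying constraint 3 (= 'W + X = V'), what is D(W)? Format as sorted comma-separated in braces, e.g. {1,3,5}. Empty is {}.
Answer: {}

Derivation:
Constraint 1 (V + W = X) on D(V)={2,4,5} D(W)={1,2,4,5} D(X)={1,4,5}: V {2,4,5}->{2,4}; W {1,2,4,5}->{1,2}; X {1,4,5}->{4,5}
Constraint 2 (W != V) on D(W)={1,2} D(V)={2,4}: no change
Constraint 3 (W + X = V) on D(W)={1,2} D(X)={4,5} D(V)={2,4}: W {1,2}->{}; X {4,5}->{}; V {2,4}->{}
So after constraint 3: D(W) = {}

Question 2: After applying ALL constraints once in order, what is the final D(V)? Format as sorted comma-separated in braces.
Answer: {}

Derivation:
Constraint 1 (V + W = X) on D(V)={2,4,5} D(W)={1,2,4,5} D(X)={1,4,5}: V {2,4,5}->{2,4}; W {1,2,4,5}->{1,2}; X {1,4,5}->{4,5}
Constraint 2 (W != V) on D(W)={1,2} D(V)={2,4}: no change
Constraint 3 (W + X = V) on D(W)={1,2} D(X)={4,5} D(V)={2,4}: W {1,2}->{}; X {4,5}->{}; V {2,4}->{}
So after all 3 constraints: D(V) = {}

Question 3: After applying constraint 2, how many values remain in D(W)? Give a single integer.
Constraint 1 (V + W = X) on D(V)={2,4,5} D(W)={1,2,4,5} D(X)={1,4,5}: V {2,4,5}->{2,4}; W {1,2,4,5}->{1,2}; X {1,4,5}->{4,5}
Constraint 2 (W != V) on D(W)={1,2} D(V)={2,4}: no change
So after constraint 2: D(W)={1,2}, size = 2

Answer: 2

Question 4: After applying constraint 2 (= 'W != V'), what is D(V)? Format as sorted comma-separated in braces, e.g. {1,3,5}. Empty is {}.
Answer: {2,4}

Derivation:
Constraint 1 (V + W = X) on D(V)={2,4,5} D(W)={1,2,4,5} D(X)={1,4,5}: V {2,4,5}->{2,4}; W {1,2,4,5}->{1,2}; X {1,4,5}->{4,5}
Constraint 2 (W != V) on D(W)={1,2} D(V)={2,4}: no change
So after constraint 2: D(V) = {2,4}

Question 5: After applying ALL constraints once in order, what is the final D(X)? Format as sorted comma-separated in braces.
Answer: {}

Derivation:
Constraint 1 (V + W = X) on D(V)={2,4,5} D(W)={1,2,4,5} D(X)={1,4,5}: V {2,4,5}->{2,4}; W {1,2,4,5}->{1,2}; X {1,4,5}->{4,5}
Constraint 2 (W != V) on D(W)={1,2} D(V)={2,4}: no change
Constraint 3 (W + X = V) on D(W)={1,2} D(X)={4,5} D(V)={2,4}: W {1,2}->{}; X {4,5}->{}; V {2,4}->{}
So after all 3 constraints: D(X) = {}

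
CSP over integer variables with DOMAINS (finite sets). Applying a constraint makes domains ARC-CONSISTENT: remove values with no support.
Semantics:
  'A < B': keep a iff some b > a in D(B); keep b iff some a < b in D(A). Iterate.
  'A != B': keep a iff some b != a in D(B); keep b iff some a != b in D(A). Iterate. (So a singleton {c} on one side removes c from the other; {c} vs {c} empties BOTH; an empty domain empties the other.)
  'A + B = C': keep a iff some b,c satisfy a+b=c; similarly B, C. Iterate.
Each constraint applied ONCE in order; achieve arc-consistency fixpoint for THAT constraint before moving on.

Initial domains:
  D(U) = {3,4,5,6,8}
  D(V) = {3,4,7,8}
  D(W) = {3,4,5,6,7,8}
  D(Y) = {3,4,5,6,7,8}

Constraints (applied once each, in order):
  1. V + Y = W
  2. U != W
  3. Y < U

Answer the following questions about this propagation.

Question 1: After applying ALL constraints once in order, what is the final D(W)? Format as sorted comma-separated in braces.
Answer: {6,7,8}

Derivation:
Constraint 1 (V + Y = W) on D(V)={3,4,7,8} D(Y)={3,4,5,6,7,8} D(W)={3,4,5,6,7,8}: V {3,4,7,8}->{3,4}; Y {3,4,5,6,7,8}->{3,4,5}; W {3,4,5,6,7,8}->{6,7,8}
Constraint 2 (U != W) on D(U)={3,4,5,6,8} D(W)={6,7,8}: no change
Constraint 3 (Y < U) on D(Y)={3,4,5} D(U)={3,4,5,6,8}: U {3,4,5,6,8}->{4,5,6,8}
So after all 3 constraints: D(W) = {6,7,8}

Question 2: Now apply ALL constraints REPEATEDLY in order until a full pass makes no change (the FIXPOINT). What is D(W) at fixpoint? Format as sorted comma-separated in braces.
pass 0 (initial): D(W)={3,4,5,6,7,8}
pass 1: U {3,4,5,6,8}->{4,5,6,8}; V {3,4,7,8}->{3,4}; W {3,4,5,6,7,8}->{6,7,8}; Y {3,4,5,6,7,8}->{3,4,5}
pass 2: no change
Fixpoint after 2 passes: D(W) = {6,7,8}

Answer: {6,7,8}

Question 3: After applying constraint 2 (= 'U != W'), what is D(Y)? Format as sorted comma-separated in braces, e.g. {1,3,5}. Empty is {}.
Answer: {3,4,5}

Derivation:
Constraint 1 (V + Y = W) on D(V)={3,4,7,8} D(Y)={3,4,5,6,7,8} D(W)={3,4,5,6,7,8}: V {3,4,7,8}->{3,4}; Y {3,4,5,6,7,8}->{3,4,5}; W {3,4,5,6,7,8}->{6,7,8}
Constraint 2 (U != W) on D(U)={3,4,5,6,8} D(W)={6,7,8}: no change
So after constraint 2: D(Y) = {3,4,5}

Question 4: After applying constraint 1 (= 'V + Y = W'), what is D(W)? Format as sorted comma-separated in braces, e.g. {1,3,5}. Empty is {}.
Constraint 1 (V + Y = W) on D(V)={3,4,7,8} D(Y)={3,4,5,6,7,8} D(W)={3,4,5,6,7,8}: V {3,4,7,8}->{3,4}; Y {3,4,5,6,7,8}->{3,4,5}; W {3,4,5,6,7,8}->{6,7,8}
So after constraint 1: D(W) = {6,7,8}

Answer: {6,7,8}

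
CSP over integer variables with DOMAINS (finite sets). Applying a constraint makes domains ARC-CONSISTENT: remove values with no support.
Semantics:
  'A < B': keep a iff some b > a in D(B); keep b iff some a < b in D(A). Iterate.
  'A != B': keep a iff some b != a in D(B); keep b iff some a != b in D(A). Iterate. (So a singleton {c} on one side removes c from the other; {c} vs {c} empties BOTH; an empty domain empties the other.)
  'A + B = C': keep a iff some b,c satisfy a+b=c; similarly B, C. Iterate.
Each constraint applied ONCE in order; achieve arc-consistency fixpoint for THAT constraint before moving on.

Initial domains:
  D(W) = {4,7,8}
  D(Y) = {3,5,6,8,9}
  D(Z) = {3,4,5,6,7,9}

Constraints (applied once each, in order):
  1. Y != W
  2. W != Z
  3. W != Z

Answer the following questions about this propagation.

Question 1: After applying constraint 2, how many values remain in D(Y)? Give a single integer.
Answer: 5

Derivation:
Constraint 1 (Y != W) on D(Y)={3,5,6,8,9} D(W)={4,7,8}: no change
Constraint 2 (W != Z) on D(W)={4,7,8} D(Z)={3,4,5,6,7,9}: no change
So after constraint 2: D(Y)={3,5,6,8,9}, size = 5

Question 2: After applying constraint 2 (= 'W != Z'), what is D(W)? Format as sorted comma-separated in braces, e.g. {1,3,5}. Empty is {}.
Answer: {4,7,8}

Derivation:
Constraint 1 (Y != W) on D(Y)={3,5,6,8,9} D(W)={4,7,8}: no change
Constraint 2 (W != Z) on D(W)={4,7,8} D(Z)={3,4,5,6,7,9}: no change
So after constraint 2: D(W) = {4,7,8}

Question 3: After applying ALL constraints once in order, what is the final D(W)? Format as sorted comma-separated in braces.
Answer: {4,7,8}

Derivation:
Constraint 1 (Y != W) on D(Y)={3,5,6,8,9} D(W)={4,7,8}: no change
Constraint 2 (W != Z) on D(W)={4,7,8} D(Z)={3,4,5,6,7,9}: no change
Constraint 3 (W != Z) on D(W)={4,7,8} D(Z)={3,4,5,6,7,9}: no change
So after all 3 constraints: D(W) = {4,7,8}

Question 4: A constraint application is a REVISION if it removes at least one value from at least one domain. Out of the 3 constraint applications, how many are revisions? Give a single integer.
Constraint 1 (Y != W) on D(Y)={3,5,6,8,9} D(W)={4,7,8}: no change => not a revision
Constraint 2 (W != Z) on D(W)={4,7,8} D(Z)={3,4,5,6,7,9}: no change => not a revision
Constraint 3 (W != Z) on D(W)={4,7,8} D(Z)={3,4,5,6,7,9}: no change => not a revision
Total revisions = 0

Answer: 0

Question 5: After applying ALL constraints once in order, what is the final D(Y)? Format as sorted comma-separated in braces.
Constraint 1 (Y != W) on D(Y)={3,5,6,8,9} D(W)={4,7,8}: no change
Constraint 2 (W != Z) on D(W)={4,7,8} D(Z)={3,4,5,6,7,9}: no change
Constraint 3 (W != Z) on D(W)={4,7,8} D(Z)={3,4,5,6,7,9}: no change
So after all 3 constraints: D(Y) = {3,5,6,8,9}

Answer: {3,5,6,8,9}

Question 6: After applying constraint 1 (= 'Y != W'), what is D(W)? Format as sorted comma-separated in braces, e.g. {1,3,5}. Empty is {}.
Constraint 1 (Y != W) on D(Y)={3,5,6,8,9} D(W)={4,7,8}: no change
So after constraint 1: D(W) = {4,7,8}

Answer: {4,7,8}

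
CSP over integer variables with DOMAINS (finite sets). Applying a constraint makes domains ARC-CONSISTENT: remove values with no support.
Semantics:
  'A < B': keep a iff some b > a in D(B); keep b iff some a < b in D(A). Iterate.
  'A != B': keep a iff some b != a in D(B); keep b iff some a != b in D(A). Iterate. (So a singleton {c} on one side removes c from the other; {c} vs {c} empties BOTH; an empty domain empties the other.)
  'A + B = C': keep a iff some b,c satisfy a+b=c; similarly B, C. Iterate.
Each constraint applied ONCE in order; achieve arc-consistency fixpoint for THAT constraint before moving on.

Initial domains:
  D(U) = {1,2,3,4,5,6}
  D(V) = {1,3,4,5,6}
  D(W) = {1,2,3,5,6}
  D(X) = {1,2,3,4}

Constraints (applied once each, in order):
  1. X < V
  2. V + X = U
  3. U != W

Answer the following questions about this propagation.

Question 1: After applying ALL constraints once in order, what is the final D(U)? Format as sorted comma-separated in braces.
Constraint 1 (X < V) on D(X)={1,2,3,4} D(V)={1,3,4,5,6}: V {1,3,4,5,6}->{3,4,5,6}
Constraint 2 (V + X = U) on D(V)={3,4,5,6} D(X)={1,2,3,4} D(U)={1,2,3,4,5,6}: V {3,4,5,6}->{3,4,5}; X {1,2,3,4}->{1,2,3}; U {1,2,3,4,5,6}->{4,5,6}
Constraint 3 (U != W) on D(U)={4,5,6} D(W)={1,2,3,5,6}: no change
So after all 3 constraints: D(U) = {4,5,6}

Answer: {4,5,6}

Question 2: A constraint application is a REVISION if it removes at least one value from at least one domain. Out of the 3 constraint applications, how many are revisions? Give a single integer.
Constraint 1 (X < V) on D(X)={1,2,3,4} D(V)={1,3,4,5,6}: V {1,3,4,5,6}->{3,4,5,6} => REVISION
Constraint 2 (V + X = U) on D(V)={3,4,5,6} D(X)={1,2,3,4} D(U)={1,2,3,4,5,6}: V {3,4,5,6}->{3,4,5}; X {1,2,3,4}->{1,2,3}; U {1,2,3,4,5,6}->{4,5,6} => REVISION
Constraint 3 (U != W) on D(U)={4,5,6} D(W)={1,2,3,5,6}: no change => not a revision
Total revisions = 2

Answer: 2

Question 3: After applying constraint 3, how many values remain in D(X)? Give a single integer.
Answer: 3

Derivation:
Constraint 1 (X < V) on D(X)={1,2,3,4} D(V)={1,3,4,5,6}: V {1,3,4,5,6}->{3,4,5,6}
Constraint 2 (V + X = U) on D(V)={3,4,5,6} D(X)={1,2,3,4} D(U)={1,2,3,4,5,6}: V {3,4,5,6}->{3,4,5}; X {1,2,3,4}->{1,2,3}; U {1,2,3,4,5,6}->{4,5,6}
Constraint 3 (U != W) on D(U)={4,5,6} D(W)={1,2,3,5,6}: no change
So after constraint 3: D(X)={1,2,3}, size = 3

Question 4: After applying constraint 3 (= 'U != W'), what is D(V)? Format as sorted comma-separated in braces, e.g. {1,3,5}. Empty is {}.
Constraint 1 (X < V) on D(X)={1,2,3,4} D(V)={1,3,4,5,6}: V {1,3,4,5,6}->{3,4,5,6}
Constraint 2 (V + X = U) on D(V)={3,4,5,6} D(X)={1,2,3,4} D(U)={1,2,3,4,5,6}: V {3,4,5,6}->{3,4,5}; X {1,2,3,4}->{1,2,3}; U {1,2,3,4,5,6}->{4,5,6}
Constraint 3 (U != W) on D(U)={4,5,6} D(W)={1,2,3,5,6}: no change
So after constraint 3: D(V) = {3,4,5}

Answer: {3,4,5}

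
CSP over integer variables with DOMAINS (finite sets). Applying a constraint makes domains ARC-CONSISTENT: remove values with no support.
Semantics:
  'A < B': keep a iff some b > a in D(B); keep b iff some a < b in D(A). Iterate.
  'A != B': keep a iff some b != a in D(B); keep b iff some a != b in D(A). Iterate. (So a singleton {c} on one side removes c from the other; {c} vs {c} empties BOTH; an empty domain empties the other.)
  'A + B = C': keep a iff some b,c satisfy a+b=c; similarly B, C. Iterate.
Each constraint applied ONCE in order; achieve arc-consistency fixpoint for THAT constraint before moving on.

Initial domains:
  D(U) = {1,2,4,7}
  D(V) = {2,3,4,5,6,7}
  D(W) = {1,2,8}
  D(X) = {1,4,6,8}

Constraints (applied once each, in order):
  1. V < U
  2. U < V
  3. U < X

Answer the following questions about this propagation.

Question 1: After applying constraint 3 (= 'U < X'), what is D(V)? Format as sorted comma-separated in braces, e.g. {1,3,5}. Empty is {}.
Answer: {5,6}

Derivation:
Constraint 1 (V < U) on D(V)={2,3,4,5,6,7} D(U)={1,2,4,7}: V {2,3,4,5,6,7}->{2,3,4,5,6}; U {1,2,4,7}->{4,7}
Constraint 2 (U < V) on D(U)={4,7} D(V)={2,3,4,5,6}: U {4,7}->{4}; V {2,3,4,5,6}->{5,6}
Constraint 3 (U < X) on D(U)={4} D(X)={1,4,6,8}: X {1,4,6,8}->{6,8}
So after constraint 3: D(V) = {5,6}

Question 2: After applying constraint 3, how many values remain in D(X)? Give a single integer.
Answer: 2

Derivation:
Constraint 1 (V < U) on D(V)={2,3,4,5,6,7} D(U)={1,2,4,7}: V {2,3,4,5,6,7}->{2,3,4,5,6}; U {1,2,4,7}->{4,7}
Constraint 2 (U < V) on D(U)={4,7} D(V)={2,3,4,5,6}: U {4,7}->{4}; V {2,3,4,5,6}->{5,6}
Constraint 3 (U < X) on D(U)={4} D(X)={1,4,6,8}: X {1,4,6,8}->{6,8}
So after constraint 3: D(X)={6,8}, size = 2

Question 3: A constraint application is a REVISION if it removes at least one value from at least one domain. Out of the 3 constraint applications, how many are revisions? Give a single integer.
Constraint 1 (V < U) on D(V)={2,3,4,5,6,7} D(U)={1,2,4,7}: V {2,3,4,5,6,7}->{2,3,4,5,6}; U {1,2,4,7}->{4,7} => REVISION
Constraint 2 (U < V) on D(U)={4,7} D(V)={2,3,4,5,6}: U {4,7}->{4}; V {2,3,4,5,6}->{5,6} => REVISION
Constraint 3 (U < X) on D(U)={4} D(X)={1,4,6,8}: X {1,4,6,8}->{6,8} => REVISION
Total revisions = 3

Answer: 3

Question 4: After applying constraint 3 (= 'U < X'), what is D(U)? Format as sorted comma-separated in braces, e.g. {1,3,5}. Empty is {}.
Answer: {4}

Derivation:
Constraint 1 (V < U) on D(V)={2,3,4,5,6,7} D(U)={1,2,4,7}: V {2,3,4,5,6,7}->{2,3,4,5,6}; U {1,2,4,7}->{4,7}
Constraint 2 (U < V) on D(U)={4,7} D(V)={2,3,4,5,6}: U {4,7}->{4}; V {2,3,4,5,6}->{5,6}
Constraint 3 (U < X) on D(U)={4} D(X)={1,4,6,8}: X {1,4,6,8}->{6,8}
So after constraint 3: D(U) = {4}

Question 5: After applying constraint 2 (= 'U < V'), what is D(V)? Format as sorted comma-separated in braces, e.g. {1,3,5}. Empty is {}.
Answer: {5,6}

Derivation:
Constraint 1 (V < U) on D(V)={2,3,4,5,6,7} D(U)={1,2,4,7}: V {2,3,4,5,6,7}->{2,3,4,5,6}; U {1,2,4,7}->{4,7}
Constraint 2 (U < V) on D(U)={4,7} D(V)={2,3,4,5,6}: U {4,7}->{4}; V {2,3,4,5,6}->{5,6}
So after constraint 2: D(V) = {5,6}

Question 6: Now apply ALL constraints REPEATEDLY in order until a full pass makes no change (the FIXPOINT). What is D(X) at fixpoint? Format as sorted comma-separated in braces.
pass 0 (initial): D(X)={1,4,6,8}
pass 1: U {1,2,4,7}->{4}; V {2,3,4,5,6,7}->{5,6}; X {1,4,6,8}->{6,8}
pass 2: U {4}->{}; V {5,6}->{}; X {6,8}->{}
pass 3: no change
Fixpoint after 3 passes: D(X) = {}

Answer: {}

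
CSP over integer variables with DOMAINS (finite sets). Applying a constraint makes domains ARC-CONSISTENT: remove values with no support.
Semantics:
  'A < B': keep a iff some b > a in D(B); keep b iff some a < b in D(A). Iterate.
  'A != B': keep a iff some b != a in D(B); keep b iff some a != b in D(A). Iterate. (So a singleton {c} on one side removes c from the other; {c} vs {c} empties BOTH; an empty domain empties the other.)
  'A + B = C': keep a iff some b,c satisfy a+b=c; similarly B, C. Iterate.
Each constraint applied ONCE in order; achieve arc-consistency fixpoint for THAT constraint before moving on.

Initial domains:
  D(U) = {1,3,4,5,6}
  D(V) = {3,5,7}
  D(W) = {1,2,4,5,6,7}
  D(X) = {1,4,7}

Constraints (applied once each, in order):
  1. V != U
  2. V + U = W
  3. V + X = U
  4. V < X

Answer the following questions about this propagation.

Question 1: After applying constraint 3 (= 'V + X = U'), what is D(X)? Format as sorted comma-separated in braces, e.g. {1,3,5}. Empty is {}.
Constraint 1 (V != U) on D(V)={3,5,7} D(U)={1,3,4,5,6}: no change
Constraint 2 (V + U = W) on D(V)={3,5,7} D(U)={1,3,4,5,6} D(W)={1,2,4,5,6,7}: V {3,5,7}->{3,5}; U {1,3,4,5,6}->{1,3,4}; W {1,2,4,5,6,7}->{4,6,7}
Constraint 3 (V + X = U) on D(V)={3,5} D(X)={1,4,7} D(U)={1,3,4}: V {3,5}->{3}; X {1,4,7}->{1}; U {1,3,4}->{4}
So after constraint 3: D(X) = {1}

Answer: {1}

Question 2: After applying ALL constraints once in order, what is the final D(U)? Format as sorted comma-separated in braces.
Answer: {4}

Derivation:
Constraint 1 (V != U) on D(V)={3,5,7} D(U)={1,3,4,5,6}: no change
Constraint 2 (V + U = W) on D(V)={3,5,7} D(U)={1,3,4,5,6} D(W)={1,2,4,5,6,7}: V {3,5,7}->{3,5}; U {1,3,4,5,6}->{1,3,4}; W {1,2,4,5,6,7}->{4,6,7}
Constraint 3 (V + X = U) on D(V)={3,5} D(X)={1,4,7} D(U)={1,3,4}: V {3,5}->{3}; X {1,4,7}->{1}; U {1,3,4}->{4}
Constraint 4 (V < X) on D(V)={3} D(X)={1}: V {3}->{}; X {1}->{}
So after all 4 constraints: D(U) = {4}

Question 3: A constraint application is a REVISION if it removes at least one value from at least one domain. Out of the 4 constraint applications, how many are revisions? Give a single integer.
Answer: 3

Derivation:
Constraint 1 (V != U) on D(V)={3,5,7} D(U)={1,3,4,5,6}: no change => not a revision
Constraint 2 (V + U = W) on D(V)={3,5,7} D(U)={1,3,4,5,6} D(W)={1,2,4,5,6,7}: V {3,5,7}->{3,5}; U {1,3,4,5,6}->{1,3,4}; W {1,2,4,5,6,7}->{4,6,7} => REVISION
Constraint 3 (V + X = U) on D(V)={3,5} D(X)={1,4,7} D(U)={1,3,4}: V {3,5}->{3}; X {1,4,7}->{1}; U {1,3,4}->{4} => REVISION
Constraint 4 (V < X) on D(V)={3} D(X)={1}: V {3}->{}; X {1}->{} => REVISION
Total revisions = 3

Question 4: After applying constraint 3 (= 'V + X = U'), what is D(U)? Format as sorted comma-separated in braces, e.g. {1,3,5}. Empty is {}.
Answer: {4}

Derivation:
Constraint 1 (V != U) on D(V)={3,5,7} D(U)={1,3,4,5,6}: no change
Constraint 2 (V + U = W) on D(V)={3,5,7} D(U)={1,3,4,5,6} D(W)={1,2,4,5,6,7}: V {3,5,7}->{3,5}; U {1,3,4,5,6}->{1,3,4}; W {1,2,4,5,6,7}->{4,6,7}
Constraint 3 (V + X = U) on D(V)={3,5} D(X)={1,4,7} D(U)={1,3,4}: V {3,5}->{3}; X {1,4,7}->{1}; U {1,3,4}->{4}
So after constraint 3: D(U) = {4}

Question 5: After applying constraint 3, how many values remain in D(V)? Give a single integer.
Constraint 1 (V != U) on D(V)={3,5,7} D(U)={1,3,4,5,6}: no change
Constraint 2 (V + U = W) on D(V)={3,5,7} D(U)={1,3,4,5,6} D(W)={1,2,4,5,6,7}: V {3,5,7}->{3,5}; U {1,3,4,5,6}->{1,3,4}; W {1,2,4,5,6,7}->{4,6,7}
Constraint 3 (V + X = U) on D(V)={3,5} D(X)={1,4,7} D(U)={1,3,4}: V {3,5}->{3}; X {1,4,7}->{1}; U {1,3,4}->{4}
So after constraint 3: D(V)={3}, size = 1

Answer: 1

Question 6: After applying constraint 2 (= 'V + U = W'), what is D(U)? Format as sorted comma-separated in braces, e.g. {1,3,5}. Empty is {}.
Constraint 1 (V != U) on D(V)={3,5,7} D(U)={1,3,4,5,6}: no change
Constraint 2 (V + U = W) on D(V)={3,5,7} D(U)={1,3,4,5,6} D(W)={1,2,4,5,6,7}: V {3,5,7}->{3,5}; U {1,3,4,5,6}->{1,3,4}; W {1,2,4,5,6,7}->{4,6,7}
So after constraint 2: D(U) = {1,3,4}

Answer: {1,3,4}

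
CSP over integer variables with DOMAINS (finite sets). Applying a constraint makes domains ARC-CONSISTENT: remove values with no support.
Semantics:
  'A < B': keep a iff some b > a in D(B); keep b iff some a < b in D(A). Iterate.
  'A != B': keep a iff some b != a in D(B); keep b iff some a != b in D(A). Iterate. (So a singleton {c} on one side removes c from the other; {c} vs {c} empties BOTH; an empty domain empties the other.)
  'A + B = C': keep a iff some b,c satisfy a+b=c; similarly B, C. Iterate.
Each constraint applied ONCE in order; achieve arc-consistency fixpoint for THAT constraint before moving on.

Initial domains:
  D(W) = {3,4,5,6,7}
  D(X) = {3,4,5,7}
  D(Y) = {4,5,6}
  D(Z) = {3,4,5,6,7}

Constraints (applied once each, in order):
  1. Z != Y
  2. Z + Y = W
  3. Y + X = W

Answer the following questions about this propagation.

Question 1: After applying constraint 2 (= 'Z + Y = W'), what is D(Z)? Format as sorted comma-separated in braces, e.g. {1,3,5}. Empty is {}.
Answer: {3}

Derivation:
Constraint 1 (Z != Y) on D(Z)={3,4,5,6,7} D(Y)={4,5,6}: no change
Constraint 2 (Z + Y = W) on D(Z)={3,4,5,6,7} D(Y)={4,5,6} D(W)={3,4,5,6,7}: Z {3,4,5,6,7}->{3}; Y {4,5,6}->{4}; W {3,4,5,6,7}->{7}
So after constraint 2: D(Z) = {3}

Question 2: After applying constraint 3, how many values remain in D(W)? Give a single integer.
Answer: 1

Derivation:
Constraint 1 (Z != Y) on D(Z)={3,4,5,6,7} D(Y)={4,5,6}: no change
Constraint 2 (Z + Y = W) on D(Z)={3,4,5,6,7} D(Y)={4,5,6} D(W)={3,4,5,6,7}: Z {3,4,5,6,7}->{3}; Y {4,5,6}->{4}; W {3,4,5,6,7}->{7}
Constraint 3 (Y + X = W) on D(Y)={4} D(X)={3,4,5,7} D(W)={7}: X {3,4,5,7}->{3}
So after constraint 3: D(W)={7}, size = 1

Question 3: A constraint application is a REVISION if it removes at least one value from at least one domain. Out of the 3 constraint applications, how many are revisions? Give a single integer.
Answer: 2

Derivation:
Constraint 1 (Z != Y) on D(Z)={3,4,5,6,7} D(Y)={4,5,6}: no change => not a revision
Constraint 2 (Z + Y = W) on D(Z)={3,4,5,6,7} D(Y)={4,5,6} D(W)={3,4,5,6,7}: Z {3,4,5,6,7}->{3}; Y {4,5,6}->{4}; W {3,4,5,6,7}->{7} => REVISION
Constraint 3 (Y + X = W) on D(Y)={4} D(X)={3,4,5,7} D(W)={7}: X {3,4,5,7}->{3} => REVISION
Total revisions = 2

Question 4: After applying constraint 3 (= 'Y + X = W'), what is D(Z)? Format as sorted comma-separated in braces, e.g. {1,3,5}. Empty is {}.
Answer: {3}

Derivation:
Constraint 1 (Z != Y) on D(Z)={3,4,5,6,7} D(Y)={4,5,6}: no change
Constraint 2 (Z + Y = W) on D(Z)={3,4,5,6,7} D(Y)={4,5,6} D(W)={3,4,5,6,7}: Z {3,4,5,6,7}->{3}; Y {4,5,6}->{4}; W {3,4,5,6,7}->{7}
Constraint 3 (Y + X = W) on D(Y)={4} D(X)={3,4,5,7} D(W)={7}: X {3,4,5,7}->{3}
So after constraint 3: D(Z) = {3}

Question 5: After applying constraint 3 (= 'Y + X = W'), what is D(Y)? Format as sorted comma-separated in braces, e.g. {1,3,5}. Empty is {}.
Constraint 1 (Z != Y) on D(Z)={3,4,5,6,7} D(Y)={4,5,6}: no change
Constraint 2 (Z + Y = W) on D(Z)={3,4,5,6,7} D(Y)={4,5,6} D(W)={3,4,5,6,7}: Z {3,4,5,6,7}->{3}; Y {4,5,6}->{4}; W {3,4,5,6,7}->{7}
Constraint 3 (Y + X = W) on D(Y)={4} D(X)={3,4,5,7} D(W)={7}: X {3,4,5,7}->{3}
So after constraint 3: D(Y) = {4}

Answer: {4}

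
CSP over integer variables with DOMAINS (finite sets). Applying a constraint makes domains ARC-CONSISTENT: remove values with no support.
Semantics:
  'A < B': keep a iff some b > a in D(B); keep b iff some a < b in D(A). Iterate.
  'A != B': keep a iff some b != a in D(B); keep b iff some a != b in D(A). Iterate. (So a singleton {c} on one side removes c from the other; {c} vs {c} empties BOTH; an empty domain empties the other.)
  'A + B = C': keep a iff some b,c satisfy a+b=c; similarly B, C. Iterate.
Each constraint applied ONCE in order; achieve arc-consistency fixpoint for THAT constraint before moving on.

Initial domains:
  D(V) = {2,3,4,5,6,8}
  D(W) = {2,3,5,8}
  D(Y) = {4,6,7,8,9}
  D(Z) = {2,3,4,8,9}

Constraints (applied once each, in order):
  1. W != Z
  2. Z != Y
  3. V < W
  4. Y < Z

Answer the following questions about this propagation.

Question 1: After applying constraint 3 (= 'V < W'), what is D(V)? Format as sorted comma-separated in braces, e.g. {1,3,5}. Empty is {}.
Constraint 1 (W != Z) on D(W)={2,3,5,8} D(Z)={2,3,4,8,9}: no change
Constraint 2 (Z != Y) on D(Z)={2,3,4,8,9} D(Y)={4,6,7,8,9}: no change
Constraint 3 (V < W) on D(V)={2,3,4,5,6,8} D(W)={2,3,5,8}: V {2,3,4,5,6,8}->{2,3,4,5,6}; W {2,3,5,8}->{3,5,8}
So after constraint 3: D(V) = {2,3,4,5,6}

Answer: {2,3,4,5,6}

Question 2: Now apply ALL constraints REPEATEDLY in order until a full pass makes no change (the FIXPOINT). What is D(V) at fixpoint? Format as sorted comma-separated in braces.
Answer: {2,3,4,5,6}

Derivation:
pass 0 (initial): D(V)={2,3,4,5,6,8}
pass 1: V {2,3,4,5,6,8}->{2,3,4,5,6}; W {2,3,5,8}->{3,5,8}; Y {4,6,7,8,9}->{4,6,7,8}; Z {2,3,4,8,9}->{8,9}
pass 2: no change
Fixpoint after 2 passes: D(V) = {2,3,4,5,6}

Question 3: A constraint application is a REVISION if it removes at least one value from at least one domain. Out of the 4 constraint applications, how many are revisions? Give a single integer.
Constraint 1 (W != Z) on D(W)={2,3,5,8} D(Z)={2,3,4,8,9}: no change => not a revision
Constraint 2 (Z != Y) on D(Z)={2,3,4,8,9} D(Y)={4,6,7,8,9}: no change => not a revision
Constraint 3 (V < W) on D(V)={2,3,4,5,6,8} D(W)={2,3,5,8}: V {2,3,4,5,6,8}->{2,3,4,5,6}; W {2,3,5,8}->{3,5,8} => REVISION
Constraint 4 (Y < Z) on D(Y)={4,6,7,8,9} D(Z)={2,3,4,8,9}: Y {4,6,7,8,9}->{4,6,7,8}; Z {2,3,4,8,9}->{8,9} => REVISION
Total revisions = 2

Answer: 2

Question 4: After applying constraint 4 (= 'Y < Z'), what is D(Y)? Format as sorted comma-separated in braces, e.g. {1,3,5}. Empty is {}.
Constraint 1 (W != Z) on D(W)={2,3,5,8} D(Z)={2,3,4,8,9}: no change
Constraint 2 (Z != Y) on D(Z)={2,3,4,8,9} D(Y)={4,6,7,8,9}: no change
Constraint 3 (V < W) on D(V)={2,3,4,5,6,8} D(W)={2,3,5,8}: V {2,3,4,5,6,8}->{2,3,4,5,6}; W {2,3,5,8}->{3,5,8}
Constraint 4 (Y < Z) on D(Y)={4,6,7,8,9} D(Z)={2,3,4,8,9}: Y {4,6,7,8,9}->{4,6,7,8}; Z {2,3,4,8,9}->{8,9}
So after constraint 4: D(Y) = {4,6,7,8}

Answer: {4,6,7,8}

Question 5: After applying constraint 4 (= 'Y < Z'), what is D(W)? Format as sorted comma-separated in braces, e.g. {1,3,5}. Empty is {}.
Answer: {3,5,8}

Derivation:
Constraint 1 (W != Z) on D(W)={2,3,5,8} D(Z)={2,3,4,8,9}: no change
Constraint 2 (Z != Y) on D(Z)={2,3,4,8,9} D(Y)={4,6,7,8,9}: no change
Constraint 3 (V < W) on D(V)={2,3,4,5,6,8} D(W)={2,3,5,8}: V {2,3,4,5,6,8}->{2,3,4,5,6}; W {2,3,5,8}->{3,5,8}
Constraint 4 (Y < Z) on D(Y)={4,6,7,8,9} D(Z)={2,3,4,8,9}: Y {4,6,7,8,9}->{4,6,7,8}; Z {2,3,4,8,9}->{8,9}
So after constraint 4: D(W) = {3,5,8}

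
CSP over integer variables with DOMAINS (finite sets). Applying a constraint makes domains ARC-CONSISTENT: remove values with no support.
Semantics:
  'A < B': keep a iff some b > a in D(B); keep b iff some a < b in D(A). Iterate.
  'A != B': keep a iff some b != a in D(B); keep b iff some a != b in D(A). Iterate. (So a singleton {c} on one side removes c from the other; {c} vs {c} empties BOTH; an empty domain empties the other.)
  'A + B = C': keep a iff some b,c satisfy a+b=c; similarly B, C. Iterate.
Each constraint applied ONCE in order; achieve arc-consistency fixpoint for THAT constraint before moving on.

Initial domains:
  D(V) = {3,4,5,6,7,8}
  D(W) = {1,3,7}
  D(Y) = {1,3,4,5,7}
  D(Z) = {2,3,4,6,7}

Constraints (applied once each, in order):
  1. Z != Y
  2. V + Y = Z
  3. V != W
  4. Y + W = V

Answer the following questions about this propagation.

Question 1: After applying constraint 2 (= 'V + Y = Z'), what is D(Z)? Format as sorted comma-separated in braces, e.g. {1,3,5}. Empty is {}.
Constraint 1 (Z != Y) on D(Z)={2,3,4,6,7} D(Y)={1,3,4,5,7}: no change
Constraint 2 (V + Y = Z) on D(V)={3,4,5,6,7,8} D(Y)={1,3,4,5,7} D(Z)={2,3,4,6,7}: V {3,4,5,6,7,8}->{3,4,5,6}; Y {1,3,4,5,7}->{1,3,4}; Z {2,3,4,6,7}->{4,6,7}
So after constraint 2: D(Z) = {4,6,7}

Answer: {4,6,7}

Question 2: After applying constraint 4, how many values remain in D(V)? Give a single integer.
Constraint 1 (Z != Y) on D(Z)={2,3,4,6,7} D(Y)={1,3,4,5,7}: no change
Constraint 2 (V + Y = Z) on D(V)={3,4,5,6,7,8} D(Y)={1,3,4,5,7} D(Z)={2,3,4,6,7}: V {3,4,5,6,7,8}->{3,4,5,6}; Y {1,3,4,5,7}->{1,3,4}; Z {2,3,4,6,7}->{4,6,7}
Constraint 3 (V != W) on D(V)={3,4,5,6} D(W)={1,3,7}: no change
Constraint 4 (Y + W = V) on D(Y)={1,3,4} D(W)={1,3,7} D(V)={3,4,5,6}: W {1,3,7}->{1,3}; V {3,4,5,6}->{4,5,6}
So after constraint 4: D(V)={4,5,6}, size = 3

Answer: 3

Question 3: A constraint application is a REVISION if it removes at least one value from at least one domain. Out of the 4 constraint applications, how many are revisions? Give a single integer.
Constraint 1 (Z != Y) on D(Z)={2,3,4,6,7} D(Y)={1,3,4,5,7}: no change => not a revision
Constraint 2 (V + Y = Z) on D(V)={3,4,5,6,7,8} D(Y)={1,3,4,5,7} D(Z)={2,3,4,6,7}: V {3,4,5,6,7,8}->{3,4,5,6}; Y {1,3,4,5,7}->{1,3,4}; Z {2,3,4,6,7}->{4,6,7} => REVISION
Constraint 3 (V != W) on D(V)={3,4,5,6} D(W)={1,3,7}: no change => not a revision
Constraint 4 (Y + W = V) on D(Y)={1,3,4} D(W)={1,3,7} D(V)={3,4,5,6}: W {1,3,7}->{1,3}; V {3,4,5,6}->{4,5,6} => REVISION
Total revisions = 2

Answer: 2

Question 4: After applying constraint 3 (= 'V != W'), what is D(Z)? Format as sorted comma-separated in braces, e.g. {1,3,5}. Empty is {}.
Answer: {4,6,7}

Derivation:
Constraint 1 (Z != Y) on D(Z)={2,3,4,6,7} D(Y)={1,3,4,5,7}: no change
Constraint 2 (V + Y = Z) on D(V)={3,4,5,6,7,8} D(Y)={1,3,4,5,7} D(Z)={2,3,4,6,7}: V {3,4,5,6,7,8}->{3,4,5,6}; Y {1,3,4,5,7}->{1,3,4}; Z {2,3,4,6,7}->{4,6,7}
Constraint 3 (V != W) on D(V)={3,4,5,6} D(W)={1,3,7}: no change
So after constraint 3: D(Z) = {4,6,7}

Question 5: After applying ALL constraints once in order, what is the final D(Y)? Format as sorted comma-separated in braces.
Answer: {1,3,4}

Derivation:
Constraint 1 (Z != Y) on D(Z)={2,3,4,6,7} D(Y)={1,3,4,5,7}: no change
Constraint 2 (V + Y = Z) on D(V)={3,4,5,6,7,8} D(Y)={1,3,4,5,7} D(Z)={2,3,4,6,7}: V {3,4,5,6,7,8}->{3,4,5,6}; Y {1,3,4,5,7}->{1,3,4}; Z {2,3,4,6,7}->{4,6,7}
Constraint 3 (V != W) on D(V)={3,4,5,6} D(W)={1,3,7}: no change
Constraint 4 (Y + W = V) on D(Y)={1,3,4} D(W)={1,3,7} D(V)={3,4,5,6}: W {1,3,7}->{1,3}; V {3,4,5,6}->{4,5,6}
So after all 4 constraints: D(Y) = {1,3,4}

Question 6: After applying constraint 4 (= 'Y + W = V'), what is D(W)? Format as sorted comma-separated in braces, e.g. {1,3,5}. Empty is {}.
Answer: {1,3}

Derivation:
Constraint 1 (Z != Y) on D(Z)={2,3,4,6,7} D(Y)={1,3,4,5,7}: no change
Constraint 2 (V + Y = Z) on D(V)={3,4,5,6,7,8} D(Y)={1,3,4,5,7} D(Z)={2,3,4,6,7}: V {3,4,5,6,7,8}->{3,4,5,6}; Y {1,3,4,5,7}->{1,3,4}; Z {2,3,4,6,7}->{4,6,7}
Constraint 3 (V != W) on D(V)={3,4,5,6} D(W)={1,3,7}: no change
Constraint 4 (Y + W = V) on D(Y)={1,3,4} D(W)={1,3,7} D(V)={3,4,5,6}: W {1,3,7}->{1,3}; V {3,4,5,6}->{4,5,6}
So after constraint 4: D(W) = {1,3}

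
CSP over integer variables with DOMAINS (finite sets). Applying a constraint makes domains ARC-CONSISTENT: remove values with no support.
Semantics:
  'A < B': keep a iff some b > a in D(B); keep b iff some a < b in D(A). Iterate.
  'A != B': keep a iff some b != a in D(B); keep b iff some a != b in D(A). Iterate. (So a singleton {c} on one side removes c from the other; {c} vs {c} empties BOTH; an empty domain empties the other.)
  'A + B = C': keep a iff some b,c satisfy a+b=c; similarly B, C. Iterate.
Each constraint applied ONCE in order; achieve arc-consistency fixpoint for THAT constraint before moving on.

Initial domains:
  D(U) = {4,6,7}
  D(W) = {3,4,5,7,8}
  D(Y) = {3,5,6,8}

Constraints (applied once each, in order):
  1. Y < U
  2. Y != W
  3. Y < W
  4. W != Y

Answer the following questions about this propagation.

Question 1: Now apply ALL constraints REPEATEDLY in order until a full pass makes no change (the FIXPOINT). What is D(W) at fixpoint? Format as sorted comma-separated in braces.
Answer: {4,5,7,8}

Derivation:
pass 0 (initial): D(W)={3,4,5,7,8}
pass 1: W {3,4,5,7,8}->{4,5,7,8}; Y {3,5,6,8}->{3,5,6}
pass 2: no change
Fixpoint after 2 passes: D(W) = {4,5,7,8}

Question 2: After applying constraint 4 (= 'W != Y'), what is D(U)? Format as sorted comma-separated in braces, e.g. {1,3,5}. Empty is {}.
Answer: {4,6,7}

Derivation:
Constraint 1 (Y < U) on D(Y)={3,5,6,8} D(U)={4,6,7}: Y {3,5,6,8}->{3,5,6}
Constraint 2 (Y != W) on D(Y)={3,5,6} D(W)={3,4,5,7,8}: no change
Constraint 3 (Y < W) on D(Y)={3,5,6} D(W)={3,4,5,7,8}: W {3,4,5,7,8}->{4,5,7,8}
Constraint 4 (W != Y) on D(W)={4,5,7,8} D(Y)={3,5,6}: no change
So after constraint 4: D(U) = {4,6,7}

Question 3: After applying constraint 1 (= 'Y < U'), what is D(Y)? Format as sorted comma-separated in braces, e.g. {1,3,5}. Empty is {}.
Constraint 1 (Y < U) on D(Y)={3,5,6,8} D(U)={4,6,7}: Y {3,5,6,8}->{3,5,6}
So after constraint 1: D(Y) = {3,5,6}

Answer: {3,5,6}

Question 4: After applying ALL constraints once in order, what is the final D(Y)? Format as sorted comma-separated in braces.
Answer: {3,5,6}

Derivation:
Constraint 1 (Y < U) on D(Y)={3,5,6,8} D(U)={4,6,7}: Y {3,5,6,8}->{3,5,6}
Constraint 2 (Y != W) on D(Y)={3,5,6} D(W)={3,4,5,7,8}: no change
Constraint 3 (Y < W) on D(Y)={3,5,6} D(W)={3,4,5,7,8}: W {3,4,5,7,8}->{4,5,7,8}
Constraint 4 (W != Y) on D(W)={4,5,7,8} D(Y)={3,5,6}: no change
So after all 4 constraints: D(Y) = {3,5,6}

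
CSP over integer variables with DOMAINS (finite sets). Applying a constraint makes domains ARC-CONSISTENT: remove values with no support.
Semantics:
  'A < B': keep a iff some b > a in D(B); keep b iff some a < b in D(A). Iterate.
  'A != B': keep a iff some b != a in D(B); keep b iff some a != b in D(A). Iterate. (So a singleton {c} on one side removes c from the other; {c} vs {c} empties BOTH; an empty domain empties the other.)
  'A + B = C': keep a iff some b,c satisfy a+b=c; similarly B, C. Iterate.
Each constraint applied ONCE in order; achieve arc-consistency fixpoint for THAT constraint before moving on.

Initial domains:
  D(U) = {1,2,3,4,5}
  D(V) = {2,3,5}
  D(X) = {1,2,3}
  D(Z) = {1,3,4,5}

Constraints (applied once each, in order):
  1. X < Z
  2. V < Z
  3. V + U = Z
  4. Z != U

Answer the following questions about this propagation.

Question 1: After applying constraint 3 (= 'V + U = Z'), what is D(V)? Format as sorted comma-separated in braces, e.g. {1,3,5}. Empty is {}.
Answer: {2,3}

Derivation:
Constraint 1 (X < Z) on D(X)={1,2,3} D(Z)={1,3,4,5}: Z {1,3,4,5}->{3,4,5}
Constraint 2 (V < Z) on D(V)={2,3,5} D(Z)={3,4,5}: V {2,3,5}->{2,3}
Constraint 3 (V + U = Z) on D(V)={2,3} D(U)={1,2,3,4,5} D(Z)={3,4,5}: U {1,2,3,4,5}->{1,2,3}
So after constraint 3: D(V) = {2,3}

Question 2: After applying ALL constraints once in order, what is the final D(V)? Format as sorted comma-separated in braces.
Constraint 1 (X < Z) on D(X)={1,2,3} D(Z)={1,3,4,5}: Z {1,3,4,5}->{3,4,5}
Constraint 2 (V < Z) on D(V)={2,3,5} D(Z)={3,4,5}: V {2,3,5}->{2,3}
Constraint 3 (V + U = Z) on D(V)={2,3} D(U)={1,2,3,4,5} D(Z)={3,4,5}: U {1,2,3,4,5}->{1,2,3}
Constraint 4 (Z != U) on D(Z)={3,4,5} D(U)={1,2,3}: no change
So after all 4 constraints: D(V) = {2,3}

Answer: {2,3}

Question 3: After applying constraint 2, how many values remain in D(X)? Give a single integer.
Answer: 3

Derivation:
Constraint 1 (X < Z) on D(X)={1,2,3} D(Z)={1,3,4,5}: Z {1,3,4,5}->{3,4,5}
Constraint 2 (V < Z) on D(V)={2,3,5} D(Z)={3,4,5}: V {2,3,5}->{2,3}
So after constraint 2: D(X)={1,2,3}, size = 3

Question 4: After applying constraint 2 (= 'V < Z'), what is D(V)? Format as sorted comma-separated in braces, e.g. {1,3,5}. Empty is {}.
Constraint 1 (X < Z) on D(X)={1,2,3} D(Z)={1,3,4,5}: Z {1,3,4,5}->{3,4,5}
Constraint 2 (V < Z) on D(V)={2,3,5} D(Z)={3,4,5}: V {2,3,5}->{2,3}
So after constraint 2: D(V) = {2,3}

Answer: {2,3}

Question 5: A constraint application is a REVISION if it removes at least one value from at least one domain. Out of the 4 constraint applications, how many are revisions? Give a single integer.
Constraint 1 (X < Z) on D(X)={1,2,3} D(Z)={1,3,4,5}: Z {1,3,4,5}->{3,4,5} => REVISION
Constraint 2 (V < Z) on D(V)={2,3,5} D(Z)={3,4,5}: V {2,3,5}->{2,3} => REVISION
Constraint 3 (V + U = Z) on D(V)={2,3} D(U)={1,2,3,4,5} D(Z)={3,4,5}: U {1,2,3,4,5}->{1,2,3} => REVISION
Constraint 4 (Z != U) on D(Z)={3,4,5} D(U)={1,2,3}: no change => not a revision
Total revisions = 3

Answer: 3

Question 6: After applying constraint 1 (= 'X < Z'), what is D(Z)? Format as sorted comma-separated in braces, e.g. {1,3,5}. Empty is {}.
Answer: {3,4,5}

Derivation:
Constraint 1 (X < Z) on D(X)={1,2,3} D(Z)={1,3,4,5}: Z {1,3,4,5}->{3,4,5}
So after constraint 1: D(Z) = {3,4,5}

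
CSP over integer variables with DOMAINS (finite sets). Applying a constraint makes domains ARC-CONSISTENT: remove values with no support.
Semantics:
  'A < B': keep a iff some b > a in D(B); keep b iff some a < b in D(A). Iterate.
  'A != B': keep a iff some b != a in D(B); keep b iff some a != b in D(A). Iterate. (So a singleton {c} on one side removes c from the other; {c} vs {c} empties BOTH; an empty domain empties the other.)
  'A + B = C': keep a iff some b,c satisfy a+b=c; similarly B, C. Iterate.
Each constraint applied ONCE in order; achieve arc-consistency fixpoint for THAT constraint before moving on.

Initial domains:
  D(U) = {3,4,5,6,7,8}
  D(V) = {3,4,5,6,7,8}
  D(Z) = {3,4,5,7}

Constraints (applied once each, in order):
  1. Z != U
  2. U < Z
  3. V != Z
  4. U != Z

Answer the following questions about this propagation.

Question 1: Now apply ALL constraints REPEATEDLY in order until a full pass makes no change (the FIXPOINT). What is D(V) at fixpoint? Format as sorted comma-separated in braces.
pass 0 (initial): D(V)={3,4,5,6,7,8}
pass 1: U {3,4,5,6,7,8}->{3,4,5,6}; Z {3,4,5,7}->{4,5,7}
pass 2: no change
Fixpoint after 2 passes: D(V) = {3,4,5,6,7,8}

Answer: {3,4,5,6,7,8}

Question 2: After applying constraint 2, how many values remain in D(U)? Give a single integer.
Constraint 1 (Z != U) on D(Z)={3,4,5,7} D(U)={3,4,5,6,7,8}: no change
Constraint 2 (U < Z) on D(U)={3,4,5,6,7,8} D(Z)={3,4,5,7}: U {3,4,5,6,7,8}->{3,4,5,6}; Z {3,4,5,7}->{4,5,7}
So after constraint 2: D(U)={3,4,5,6}, size = 4

Answer: 4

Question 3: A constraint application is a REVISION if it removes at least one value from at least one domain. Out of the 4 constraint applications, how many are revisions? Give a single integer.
Constraint 1 (Z != U) on D(Z)={3,4,5,7} D(U)={3,4,5,6,7,8}: no change => not a revision
Constraint 2 (U < Z) on D(U)={3,4,5,6,7,8} D(Z)={3,4,5,7}: U {3,4,5,6,7,8}->{3,4,5,6}; Z {3,4,5,7}->{4,5,7} => REVISION
Constraint 3 (V != Z) on D(V)={3,4,5,6,7,8} D(Z)={4,5,7}: no change => not a revision
Constraint 4 (U != Z) on D(U)={3,4,5,6} D(Z)={4,5,7}: no change => not a revision
Total revisions = 1

Answer: 1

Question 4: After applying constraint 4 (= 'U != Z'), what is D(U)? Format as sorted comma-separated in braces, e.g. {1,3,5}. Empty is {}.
Answer: {3,4,5,6}

Derivation:
Constraint 1 (Z != U) on D(Z)={3,4,5,7} D(U)={3,4,5,6,7,8}: no change
Constraint 2 (U < Z) on D(U)={3,4,5,6,7,8} D(Z)={3,4,5,7}: U {3,4,5,6,7,8}->{3,4,5,6}; Z {3,4,5,7}->{4,5,7}
Constraint 3 (V != Z) on D(V)={3,4,5,6,7,8} D(Z)={4,5,7}: no change
Constraint 4 (U != Z) on D(U)={3,4,5,6} D(Z)={4,5,7}: no change
So after constraint 4: D(U) = {3,4,5,6}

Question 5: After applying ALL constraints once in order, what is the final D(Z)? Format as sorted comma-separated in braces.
Constraint 1 (Z != U) on D(Z)={3,4,5,7} D(U)={3,4,5,6,7,8}: no change
Constraint 2 (U < Z) on D(U)={3,4,5,6,7,8} D(Z)={3,4,5,7}: U {3,4,5,6,7,8}->{3,4,5,6}; Z {3,4,5,7}->{4,5,7}
Constraint 3 (V != Z) on D(V)={3,4,5,6,7,8} D(Z)={4,5,7}: no change
Constraint 4 (U != Z) on D(U)={3,4,5,6} D(Z)={4,5,7}: no change
So after all 4 constraints: D(Z) = {4,5,7}

Answer: {4,5,7}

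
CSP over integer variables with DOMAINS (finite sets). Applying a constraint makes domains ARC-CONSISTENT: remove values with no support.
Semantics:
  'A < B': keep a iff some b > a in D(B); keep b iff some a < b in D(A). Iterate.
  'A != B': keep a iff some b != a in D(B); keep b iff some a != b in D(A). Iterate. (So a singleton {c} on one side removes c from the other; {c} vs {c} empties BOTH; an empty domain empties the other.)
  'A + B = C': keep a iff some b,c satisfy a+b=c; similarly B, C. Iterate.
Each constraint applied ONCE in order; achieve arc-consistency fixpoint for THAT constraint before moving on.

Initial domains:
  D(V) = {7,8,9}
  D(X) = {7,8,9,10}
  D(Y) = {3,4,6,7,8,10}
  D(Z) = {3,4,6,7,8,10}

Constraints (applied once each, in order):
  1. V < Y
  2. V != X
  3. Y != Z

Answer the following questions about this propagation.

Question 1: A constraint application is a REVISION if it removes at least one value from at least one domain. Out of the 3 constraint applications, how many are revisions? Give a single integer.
Answer: 1

Derivation:
Constraint 1 (V < Y) on D(V)={7,8,9} D(Y)={3,4,6,7,8,10}: Y {3,4,6,7,8,10}->{8,10} => REVISION
Constraint 2 (V != X) on D(V)={7,8,9} D(X)={7,8,9,10}: no change => not a revision
Constraint 3 (Y != Z) on D(Y)={8,10} D(Z)={3,4,6,7,8,10}: no change => not a revision
Total revisions = 1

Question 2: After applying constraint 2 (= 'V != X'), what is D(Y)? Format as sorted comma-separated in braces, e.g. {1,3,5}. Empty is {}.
Constraint 1 (V < Y) on D(V)={7,8,9} D(Y)={3,4,6,7,8,10}: Y {3,4,6,7,8,10}->{8,10}
Constraint 2 (V != X) on D(V)={7,8,9} D(X)={7,8,9,10}: no change
So after constraint 2: D(Y) = {8,10}

Answer: {8,10}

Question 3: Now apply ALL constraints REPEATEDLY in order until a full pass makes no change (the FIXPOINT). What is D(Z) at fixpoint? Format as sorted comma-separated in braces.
Answer: {3,4,6,7,8,10}

Derivation:
pass 0 (initial): D(Z)={3,4,6,7,8,10}
pass 1: Y {3,4,6,7,8,10}->{8,10}
pass 2: no change
Fixpoint after 2 passes: D(Z) = {3,4,6,7,8,10}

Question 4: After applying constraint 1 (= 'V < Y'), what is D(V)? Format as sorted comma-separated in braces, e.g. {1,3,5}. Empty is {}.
Answer: {7,8,9}

Derivation:
Constraint 1 (V < Y) on D(V)={7,8,9} D(Y)={3,4,6,7,8,10}: Y {3,4,6,7,8,10}->{8,10}
So after constraint 1: D(V) = {7,8,9}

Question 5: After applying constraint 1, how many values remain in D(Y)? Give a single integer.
Constraint 1 (V < Y) on D(V)={7,8,9} D(Y)={3,4,6,7,8,10}: Y {3,4,6,7,8,10}->{8,10}
So after constraint 1: D(Y)={8,10}, size = 2

Answer: 2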